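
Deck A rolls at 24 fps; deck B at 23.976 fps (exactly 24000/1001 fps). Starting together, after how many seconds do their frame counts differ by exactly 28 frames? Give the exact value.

The gap grows by |24000/1001 − 24| = 24/1001 frames per second.
Time for a 28-frame gap: 28 ÷ (24/1001) = 7007/6 s.

7007/6 seconds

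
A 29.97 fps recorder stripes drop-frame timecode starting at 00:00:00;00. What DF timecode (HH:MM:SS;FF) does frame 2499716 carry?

23:10:07;08

Each 10-minute DF block holds 10 × 60 × 30 − 9 × 2 = 17982 frames. 2499716 ÷ 17982 → 139 full blocks, remainder 218.
Within the partial block the first minute is 1800 frames and each further minute 1798, so 0 further minute boundaries passed. Total skipped labels = 18 × 139 + 2 × 0 = 2502.
Non-drop label index = 2499716 + 2502 = 2502218; at 30 labels/s that is 23:10:07:08, i.e. DF 23:10:07;08.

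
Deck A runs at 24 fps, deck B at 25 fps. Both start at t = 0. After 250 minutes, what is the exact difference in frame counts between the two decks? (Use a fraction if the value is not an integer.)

250 min = 15000 s.
A emits 24 × 15000 = 360000 frames; B emits 25 × 15000 = 375000.
Difference = 15000 frames; B is ahead of A.

15000 frames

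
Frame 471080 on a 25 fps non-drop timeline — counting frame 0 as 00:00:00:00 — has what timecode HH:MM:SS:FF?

471080 ÷ 25 = 18843 full seconds, remainder 5 frames.
18843 s = 5 h 14 min 3 s.
Timecode: 05:14:03:05.

05:14:03:05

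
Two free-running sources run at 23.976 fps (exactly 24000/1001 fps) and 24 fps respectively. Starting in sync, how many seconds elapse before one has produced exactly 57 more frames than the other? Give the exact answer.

2377.375 seconds

The gap grows by |24 − 24000/1001| = 24/1001 frames per second.
Time for a 57-frame gap: 57 ÷ (24/1001) = 2377.375 s.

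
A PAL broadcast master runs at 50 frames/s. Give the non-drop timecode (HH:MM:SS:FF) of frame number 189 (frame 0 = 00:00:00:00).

189 ÷ 50 = 3 full seconds, remainder 39 frames.
3 s = 0 h 0 min 3 s.
Timecode: 00:00:03:39.

00:00:03:39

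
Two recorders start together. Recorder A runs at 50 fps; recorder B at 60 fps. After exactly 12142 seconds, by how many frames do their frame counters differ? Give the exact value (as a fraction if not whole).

A emits 50 × 12142 = 607100 frames; B emits 60 × 12142 = 728520.
Difference = 121420 frames; B is ahead of A.

121420 frames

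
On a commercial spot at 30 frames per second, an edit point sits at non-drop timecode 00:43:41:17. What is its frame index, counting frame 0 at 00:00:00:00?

78647

Total seconds to the label: (0 × 3600 + 43 × 60 + 41) = 2621.
Frame index = 2621 × 30 + 17 = 78647.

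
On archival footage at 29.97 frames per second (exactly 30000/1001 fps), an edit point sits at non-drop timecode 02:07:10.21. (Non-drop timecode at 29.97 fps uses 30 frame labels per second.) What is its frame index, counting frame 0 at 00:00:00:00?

Total seconds to the label: (2 × 3600 + 7 × 60 + 10) = 7630.
Frame index = 7630 × 30 + 21 = 228921.

frame 228921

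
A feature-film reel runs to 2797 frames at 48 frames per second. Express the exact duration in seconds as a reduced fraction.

2797/48 seconds

Running time = 2797 ÷ (48) = 2797 × 1/48 = 2797/48 s.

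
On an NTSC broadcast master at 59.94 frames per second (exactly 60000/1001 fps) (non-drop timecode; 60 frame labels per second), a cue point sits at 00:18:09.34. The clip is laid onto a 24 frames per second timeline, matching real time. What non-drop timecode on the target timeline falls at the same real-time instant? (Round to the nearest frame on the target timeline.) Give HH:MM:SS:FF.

00:18:10:16

Source frame index: (0×3600 + 18×60 + 9) × 60 + 34 = 65374.
Real time: 65374 / (60000/1001) = 32719687/30000 s.
Target frame: (32719687/30000) × (24) = 32719687/1250 ≈ 26175.750 → 26176.
At 24 labels/s: frame 26176 → 00:18:10:16.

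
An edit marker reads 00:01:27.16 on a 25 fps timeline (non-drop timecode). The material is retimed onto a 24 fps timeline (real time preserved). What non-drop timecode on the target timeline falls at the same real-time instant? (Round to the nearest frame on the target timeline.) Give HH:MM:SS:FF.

Source frame index: (0×3600 + 1×60 + 27) × 25 + 16 = 2191.
Real time: 2191 / (25) = 2191/25 s.
Target frame: (2191/25) × (24) = 52584/25 ≈ 2103.360 → 2103.
At 24 labels/s: frame 2103 → 00:01:27:15.

00:01:27:15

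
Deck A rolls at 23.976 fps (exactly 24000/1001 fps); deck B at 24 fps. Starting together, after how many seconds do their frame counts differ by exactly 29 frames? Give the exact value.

29029/24 seconds

The gap grows by |24 − 24000/1001| = 24/1001 frames per second.
Time for a 29-frame gap: 29 ÷ (24/1001) = 29029/24 s.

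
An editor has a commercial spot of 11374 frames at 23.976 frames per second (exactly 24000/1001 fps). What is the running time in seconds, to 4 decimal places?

474.3906 seconds

Running time = 11374 × 1001/24000 = 5692687/12000 s ≈ 474.3906 s.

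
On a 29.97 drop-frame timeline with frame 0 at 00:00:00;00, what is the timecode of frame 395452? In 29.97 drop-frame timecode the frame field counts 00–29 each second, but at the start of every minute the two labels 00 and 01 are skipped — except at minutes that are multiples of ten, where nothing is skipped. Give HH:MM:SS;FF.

03:39:54;28

Each 10-minute DF block holds 10 × 60 × 30 − 9 × 2 = 17982 frames. 395452 ÷ 17982 → 21 full blocks, remainder 17830.
Within the partial block the first minute is 1800 frames and each further minute 1798, so 9 further minute boundaries passed. Total skipped labels = 18 × 21 + 2 × 9 = 396.
Non-drop label index = 395452 + 396 = 395848; at 30 labels/s that is 03:39:54:28, i.e. DF 03:39:54;28.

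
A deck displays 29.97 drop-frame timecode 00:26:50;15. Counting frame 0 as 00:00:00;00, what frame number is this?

48267

Complete 10-minute blocks: 2, each 17982 frames → 35964.
Remaining 6 whole minutes in the current block: 1800 + 5 × 1798 = 10790 frames.
Within the current minute: 50 × 30 + 15 − 2 = 1513 (labels ;00/;01 skipped at this minute). Total = 35964 + 10790 + 1513 = 48267.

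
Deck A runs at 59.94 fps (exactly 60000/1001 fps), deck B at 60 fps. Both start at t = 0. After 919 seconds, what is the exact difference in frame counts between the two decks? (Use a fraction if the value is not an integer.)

55140/1001 frames

A emits 60000/1001 × 919 = 55140000/1001 frames; B emits 60 × 919 = 55140.
Difference = 55140/1001 frames (≈ 55.0849); B is ahead of A.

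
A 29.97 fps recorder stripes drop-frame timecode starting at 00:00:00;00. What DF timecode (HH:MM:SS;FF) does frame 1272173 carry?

Ten DF minutes hold 17982 frames, so frame 1272173 lies in block 70 (frames 1258740–1276721) with 13433 frames into that block.
The block's first minute is 1800 frames and the rest 1798 each; 13433 frames reaches minute 7, so 70 × 18 + 7 × 2 = 1274 labels have been skipped so far.
Adding those back, label number 1272173 + 1274 = 1273447 at 30 labels/s is 42448 s + 7 f = 11 h 47 min 28 s frame 7, i.e. 11:47:28;07.

11:47:28;07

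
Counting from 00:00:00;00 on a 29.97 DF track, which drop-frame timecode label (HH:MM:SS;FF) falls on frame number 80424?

Each 10-minute DF block holds 10 × 60 × 30 − 9 × 2 = 17982 frames. 80424 ÷ 17982 → 4 full blocks, remainder 8496.
Within the partial block the first minute is 1800 frames and each further minute 1798, so 4 further minute boundaries passed. Total skipped labels = 18 × 4 + 2 × 4 = 80.
Non-drop label index = 80424 + 80 = 80504; at 30 labels/s that is 00:44:43:14, i.e. DF 00:44:43;14.

00:44:43;14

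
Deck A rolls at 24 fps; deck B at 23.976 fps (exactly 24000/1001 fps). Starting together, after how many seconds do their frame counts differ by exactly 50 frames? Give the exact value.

The gap grows by |24000/1001 − 24| = 24/1001 frames per second.
Time for a 50-frame gap: 50 ÷ (24/1001) = 25025/12 s.

25025/12 seconds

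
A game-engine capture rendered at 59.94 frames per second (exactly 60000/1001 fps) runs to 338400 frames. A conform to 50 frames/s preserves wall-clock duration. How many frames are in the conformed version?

282282 frames

Target frames = source frames × (target rate / source rate) = 338400 × (50)/(60000/1001) = 338400 × 1001/1200 = 282282.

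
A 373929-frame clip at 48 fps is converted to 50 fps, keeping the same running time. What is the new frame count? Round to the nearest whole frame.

Frames at target rate = 373929 × (50) / (48) = 3116075/8 ≈ 389509.375.
Nearest whole frame: 389509.

389509 frames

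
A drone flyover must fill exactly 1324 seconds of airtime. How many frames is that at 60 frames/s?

79440 frames

Frames = 1324 × 60 = 79440.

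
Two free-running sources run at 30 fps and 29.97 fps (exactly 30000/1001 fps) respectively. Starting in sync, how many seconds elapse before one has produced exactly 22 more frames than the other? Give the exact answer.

The gap grows by |30000/1001 − 30| = 30/1001 frames per second.
Time for a 22-frame gap: 22 ÷ (30/1001) = 11011/15 s.

11011/15 seconds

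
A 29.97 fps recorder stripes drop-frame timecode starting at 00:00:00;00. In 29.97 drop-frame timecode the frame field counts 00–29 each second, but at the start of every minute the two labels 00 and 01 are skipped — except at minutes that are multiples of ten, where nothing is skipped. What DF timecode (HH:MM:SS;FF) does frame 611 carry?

Ten DF minutes hold 17982 frames, so frame 611 lies in block 0 (frames 0–17981) with 611 frames into that block.
The block's first minute is 1800 frames and the rest 1798 each; 611 frames reaches minute 0, so 0 × 18 + 0 × 2 = 0 labels have been skipped so far.
Adding those back, label number 611 + 0 = 611 at 30 labels/s is 20 s + 11 f = 0 h 0 min 20 s frame 11, i.e. 00:00:20;11.

00:00:20;11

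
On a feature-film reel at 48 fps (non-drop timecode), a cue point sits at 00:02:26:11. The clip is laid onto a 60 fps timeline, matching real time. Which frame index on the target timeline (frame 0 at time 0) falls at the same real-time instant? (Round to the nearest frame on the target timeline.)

frame 8774

Source frame index: (0×3600 + 2×60 + 26) × 48 + 11 = 7019.
Real time: 7019 / (48) = 7019/48 s.
Target frame: (7019/48) × (60) = 35095/4 ≈ 8773.750 → 8774.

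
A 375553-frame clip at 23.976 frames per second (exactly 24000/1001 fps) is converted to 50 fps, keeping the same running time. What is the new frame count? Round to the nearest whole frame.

Frames at target rate = 375553 × (50) / (24000/1001) = 375928553/480 ≈ 783184.485.
Nearest whole frame: 783184.

783184 frames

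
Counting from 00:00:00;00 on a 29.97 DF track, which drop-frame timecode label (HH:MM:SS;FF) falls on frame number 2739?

00:01:31;11

Each 10-minute DF block holds 10 × 60 × 30 − 9 × 2 = 17982 frames. 2739 ÷ 17982 → 0 full blocks, remainder 2739.
Within the partial block the first minute is 1800 frames and each further minute 1798, so 1 further minute boundary passed. Total skipped labels = 18 × 0 + 2 × 1 = 2.
Non-drop label index = 2739 + 2 = 2741; at 30 labels/s that is 00:01:31:11, i.e. DF 00:01:31;11.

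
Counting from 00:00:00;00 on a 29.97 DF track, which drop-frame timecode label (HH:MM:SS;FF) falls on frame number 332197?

Each 10-minute DF block holds 10 × 60 × 30 − 9 × 2 = 17982 frames. 332197 ÷ 17982 → 18 full blocks, remainder 8521.
Within the partial block the first minute is 1800 frames and each further minute 1798, so 4 further minute boundaries passed. Total skipped labels = 18 × 18 + 2 × 4 = 332.
Non-drop label index = 332197 + 332 = 332529; at 30 labels/s that is 03:04:44:09, i.e. DF 03:04:44;09.

03:04:44;09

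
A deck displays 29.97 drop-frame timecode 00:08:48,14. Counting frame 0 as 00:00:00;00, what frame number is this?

As if non-drop at 30 labels/s: (0 × 3600 + 8 × 60 + 48) × 30 + 14 = 15854.
Minute boundaries passed: 8; those not divisible by 10: 8 − 0 = 8; dropped labels = 2 × 8 = 16.
Actual frame index = 15854 − 16 = 15838.

15838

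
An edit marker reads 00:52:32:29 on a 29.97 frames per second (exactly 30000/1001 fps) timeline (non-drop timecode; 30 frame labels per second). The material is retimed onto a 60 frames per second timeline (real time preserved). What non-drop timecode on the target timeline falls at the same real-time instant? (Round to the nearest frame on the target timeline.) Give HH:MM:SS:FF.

Source frame index: (0×3600 + 52×60 + 32) × 30 + 29 = 94589.
Real time: 94589 / (30000/1001) = 94683589/30000 s.
Target frame: (94683589/30000) × (60) = 94683589/500 ≈ 189367.178 → 189367.
At 60 labels/s: frame 189367 → 00:52:36:07.

00:52:36:07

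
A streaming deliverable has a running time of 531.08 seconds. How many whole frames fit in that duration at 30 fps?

15932 frames

Frames = 531.08 × 30 = 79662/5 ≈ 15932.4000.
Complete frames: 15932.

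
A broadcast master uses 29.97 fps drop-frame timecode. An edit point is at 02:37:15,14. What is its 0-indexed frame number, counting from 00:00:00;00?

282780

As if non-drop at 30 labels/s: (2 × 3600 + 37 × 60 + 15) × 30 + 14 = 283064.
Minute boundaries passed: 157; those not divisible by 10: 157 − 15 = 142; dropped labels = 2 × 142 = 284.
Actual frame index = 283064 − 284 = 282780.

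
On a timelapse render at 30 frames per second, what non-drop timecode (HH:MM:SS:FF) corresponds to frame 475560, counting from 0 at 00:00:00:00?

04:24:12:00

475560 ÷ 30 = 15852 full seconds, remainder 0 frames.
15852 s = 4 h 24 min 12 s.
Timecode: 04:24:12:00.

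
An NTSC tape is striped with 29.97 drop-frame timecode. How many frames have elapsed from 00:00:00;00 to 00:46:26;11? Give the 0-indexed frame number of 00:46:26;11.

As if non-drop at 30 labels/s: (0 × 3600 + 46 × 60 + 26) × 30 + 11 = 83591.
Minute boundaries passed: 46; those not divisible by 10: 46 − 4 = 42; dropped labels = 2 × 42 = 84.
Actual frame index = 83591 − 84 = 83507.

83507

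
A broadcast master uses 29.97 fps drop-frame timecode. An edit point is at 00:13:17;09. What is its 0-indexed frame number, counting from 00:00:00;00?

As if non-drop at 30 labels/s: (0 × 3600 + 13 × 60 + 17) × 30 + 9 = 23919.
Minute boundaries passed: 13; those not divisible by 10: 13 − 1 = 12; dropped labels = 2 × 12 = 24.
Actual frame index = 23919 − 24 = 23895.

23895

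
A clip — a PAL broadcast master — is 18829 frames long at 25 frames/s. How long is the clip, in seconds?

753.16 seconds

Running time = 18829 / (25) = 753.16 s.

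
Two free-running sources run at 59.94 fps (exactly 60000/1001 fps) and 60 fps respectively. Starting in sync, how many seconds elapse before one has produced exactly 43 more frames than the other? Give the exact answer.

43043/60 seconds

The gap grows by |60 − 60000/1001| = 60/1001 frames per second.
Time for a 43-frame gap: 43 ÷ (60/1001) = 43043/60 s.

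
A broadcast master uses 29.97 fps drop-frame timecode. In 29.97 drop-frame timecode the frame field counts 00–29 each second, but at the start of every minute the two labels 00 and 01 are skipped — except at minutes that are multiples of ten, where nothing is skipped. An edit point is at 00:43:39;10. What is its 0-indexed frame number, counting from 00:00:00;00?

Complete 10-minute blocks: 4, each 17982 frames → 71928.
Remaining 3 whole minutes in the current block: 1800 + 2 × 1798 = 5396 frames.
Within the current minute: 39 × 30 + 10 − 2 = 1178 (labels ;00/;01 skipped at this minute). Total = 71928 + 5396 + 1178 = 78502.

78502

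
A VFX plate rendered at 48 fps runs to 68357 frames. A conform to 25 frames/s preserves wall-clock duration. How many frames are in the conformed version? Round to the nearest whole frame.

35603 frames

Frames at target rate = 68357 × (25) / (48) = 1708925/48 ≈ 35602.604.
Nearest whole frame: 35603.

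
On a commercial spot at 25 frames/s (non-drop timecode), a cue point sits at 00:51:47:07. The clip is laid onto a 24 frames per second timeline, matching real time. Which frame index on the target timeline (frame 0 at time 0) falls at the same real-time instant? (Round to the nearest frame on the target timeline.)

Source frame index: (0×3600 + 51×60 + 47) × 25 + 7 = 77682.
Real time: 77682 / (25) = 77682/25 s.
Target frame: (77682/25) × (24) = 1864368/25 ≈ 74574.720 → 74575.

frame 74575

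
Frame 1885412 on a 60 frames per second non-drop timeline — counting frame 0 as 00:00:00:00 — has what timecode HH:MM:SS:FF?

1885412 ÷ 60 = 31423 full seconds, remainder 32 frames.
31423 s = 8 h 43 min 43 s.
Timecode: 08:43:43:32.

08:43:43:32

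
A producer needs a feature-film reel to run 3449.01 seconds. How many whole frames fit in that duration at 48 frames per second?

165552 frames

Frames = 3449.01 × 48 = 4138812/25 ≈ 165552.4800.
Complete frames: 165552.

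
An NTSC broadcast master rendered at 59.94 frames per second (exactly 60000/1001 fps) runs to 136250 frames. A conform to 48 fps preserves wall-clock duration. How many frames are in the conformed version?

109109 frames

Target frames = source frames × (target rate / source rate) = 136250 × (48)/(60000/1001) = 136250 × 1001/1250 = 109109.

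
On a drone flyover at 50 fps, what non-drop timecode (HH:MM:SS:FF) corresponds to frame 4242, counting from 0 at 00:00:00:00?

4242 ÷ 50 = 84 full seconds, remainder 42 frames.
84 s = 0 h 1 min 24 s.
Timecode: 00:01:24:42.

00:01:24:42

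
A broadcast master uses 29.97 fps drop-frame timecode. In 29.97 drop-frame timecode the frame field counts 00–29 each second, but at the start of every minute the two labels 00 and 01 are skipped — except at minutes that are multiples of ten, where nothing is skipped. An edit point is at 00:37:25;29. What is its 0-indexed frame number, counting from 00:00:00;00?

67311

As if non-drop at 30 labels/s: (0 × 3600 + 37 × 60 + 25) × 30 + 29 = 67379.
Minute boundaries passed: 37; those not divisible by 10: 37 − 3 = 34; dropped labels = 2 × 34 = 68.
Actual frame index = 67379 − 68 = 67311.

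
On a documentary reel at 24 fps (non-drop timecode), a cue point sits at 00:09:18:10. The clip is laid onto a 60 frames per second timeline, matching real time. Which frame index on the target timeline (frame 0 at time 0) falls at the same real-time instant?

frame 33505

Source frame index: (0×3600 + 9×60 + 18) × 24 + 10 = 13402.
Real time: 13402 / (24) = 6701/12 s.
Target frame: (6701/12) × (60) = 33505.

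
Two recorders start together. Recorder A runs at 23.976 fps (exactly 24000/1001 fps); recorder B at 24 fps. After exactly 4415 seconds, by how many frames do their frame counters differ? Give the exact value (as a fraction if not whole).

105960/1001 frames

A emits 24000/1001 × 4415 = 105960000/1001 frames; B emits 24 × 4415 = 105960.
Difference = 105960/1001 frames (≈ 105.8541); B is ahead of A.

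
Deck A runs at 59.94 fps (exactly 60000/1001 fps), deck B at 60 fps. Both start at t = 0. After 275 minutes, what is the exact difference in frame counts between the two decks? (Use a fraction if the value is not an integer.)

90000/91 frames

275 min = 16500 s.
A emits 60000/1001 × 16500 = 90000000/91 frames; B emits 60 × 16500 = 990000.
Difference = 90000/91 frames (≈ 989.0110); B is ahead of A.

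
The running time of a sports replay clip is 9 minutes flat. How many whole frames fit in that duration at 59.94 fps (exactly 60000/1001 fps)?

32367 frames

9 min = 540 s.
Frames = 540 × 60000/1001 = 32400000/1001 ≈ 32367.6324.
Complete frames: 32367.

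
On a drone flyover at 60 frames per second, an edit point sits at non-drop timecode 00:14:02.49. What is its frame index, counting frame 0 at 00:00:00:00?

Total seconds to the label: (0 × 3600 + 14 × 60 + 2) = 842.
Frame index = 842 × 60 + 49 = 50569.

50569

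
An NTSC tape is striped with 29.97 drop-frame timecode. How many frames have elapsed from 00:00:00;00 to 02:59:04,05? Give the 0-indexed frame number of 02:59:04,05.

322001

Complete 10-minute blocks: 17, each 17982 frames → 305694.
Remaining 9 whole minutes in the current block: 1800 + 8 × 1798 = 16184 frames.
Within the current minute: 4 × 30 + 5 − 2 = 123 (labels ;00/;01 skipped at this minute). Total = 305694 + 16184 + 123 = 322001.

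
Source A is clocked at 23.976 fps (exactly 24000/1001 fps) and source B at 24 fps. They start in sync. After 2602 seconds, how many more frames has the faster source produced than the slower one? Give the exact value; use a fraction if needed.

A emits 24000/1001 × 2602 = 62448000/1001 frames; B emits 24 × 2602 = 62448.
Difference = 62448/1001 frames (≈ 62.3856); B is ahead of A.

62448/1001 frames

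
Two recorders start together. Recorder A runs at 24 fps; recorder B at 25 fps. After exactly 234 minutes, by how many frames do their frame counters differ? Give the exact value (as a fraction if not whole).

234 min = 14040 s.
A emits 24 × 14040 = 336960 frames; B emits 25 × 14040 = 351000.
Difference = 14040 frames; B is ahead of A.

14040 frames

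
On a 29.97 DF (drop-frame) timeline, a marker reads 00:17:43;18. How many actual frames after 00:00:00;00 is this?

Complete 10-minute blocks: 1, each 17982 frames → 17982.
Remaining 7 whole minutes in the current block: 1800 + 6 × 1798 = 12588 frames.
Within the current minute: 43 × 30 + 18 − 2 = 1306 (labels ;00/;01 skipped at this minute). Total = 17982 + 12588 + 1306 = 31876.

31876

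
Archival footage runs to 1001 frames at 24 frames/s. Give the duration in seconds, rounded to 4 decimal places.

Running time = 1001 × 1/24 = 1001/24 s ≈ 41.7083 s.

41.7083 seconds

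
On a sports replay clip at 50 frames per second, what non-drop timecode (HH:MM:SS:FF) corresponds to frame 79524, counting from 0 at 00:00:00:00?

00:26:30:24

79524 ÷ 50 = 1590 full seconds, remainder 24 frames.
1590 s = 0 h 26 min 30 s.
Timecode: 00:26:30:24.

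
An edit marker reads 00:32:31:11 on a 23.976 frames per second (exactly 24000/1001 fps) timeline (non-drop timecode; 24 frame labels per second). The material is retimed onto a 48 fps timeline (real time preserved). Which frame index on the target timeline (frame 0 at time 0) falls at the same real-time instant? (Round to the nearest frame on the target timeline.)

frame 93764

Source frame index: (0×3600 + 32×60 + 31) × 24 + 11 = 46835.
Real time: 46835 / (24000/1001) = 9376367/4800 s.
Target frame: (9376367/4800) × (48) = 9376367/100 ≈ 93763.670 → 93764.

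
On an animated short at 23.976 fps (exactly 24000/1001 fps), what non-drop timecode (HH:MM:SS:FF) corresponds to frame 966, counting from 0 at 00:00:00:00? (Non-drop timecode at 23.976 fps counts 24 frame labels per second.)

966 ÷ 24 = 40 full seconds, remainder 6 frames.
40 s = 0 h 0 min 40 s.
Timecode: 00:00:40:06.

00:00:40:06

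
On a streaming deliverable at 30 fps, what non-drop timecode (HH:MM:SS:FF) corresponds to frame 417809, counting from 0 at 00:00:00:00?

03:52:06:29

417809 ÷ 30 = 13926 full seconds, remainder 29 frames.
13926 s = 3 h 52 min 6 s.
Timecode: 03:52:06:29.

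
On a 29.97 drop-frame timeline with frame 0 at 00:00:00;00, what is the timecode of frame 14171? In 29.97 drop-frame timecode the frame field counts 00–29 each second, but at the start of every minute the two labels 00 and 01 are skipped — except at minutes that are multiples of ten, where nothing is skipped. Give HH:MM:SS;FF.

00:07:52;25

Ten DF minutes hold 17982 frames, so frame 14171 lies in block 0 (frames 0–17981) with 14171 frames into that block.
The block's first minute is 1800 frames and the rest 1798 each; 14171 frames reaches minute 7, so 0 × 18 + 7 × 2 = 14 labels have been skipped so far.
Adding those back, label number 14171 + 14 = 14185 at 30 labels/s is 472 s + 25 f = 0 h 7 min 52 s frame 25, i.e. 00:07:52;25.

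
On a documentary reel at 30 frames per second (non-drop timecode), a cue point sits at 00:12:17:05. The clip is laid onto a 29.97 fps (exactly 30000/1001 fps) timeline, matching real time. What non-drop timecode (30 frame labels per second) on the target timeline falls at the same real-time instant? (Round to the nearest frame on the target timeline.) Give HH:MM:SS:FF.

00:12:16:13

Source frame index: (0×3600 + 12×60 + 17) × 30 + 5 = 22115.
Real time: 22115 / (30) = 4423/6 s.
Target frame: (4423/6) × (30000/1001) = 22115000/1001 ≈ 22092.907 → 22093.
At 30 labels/s: frame 22093 → 00:12:16:13.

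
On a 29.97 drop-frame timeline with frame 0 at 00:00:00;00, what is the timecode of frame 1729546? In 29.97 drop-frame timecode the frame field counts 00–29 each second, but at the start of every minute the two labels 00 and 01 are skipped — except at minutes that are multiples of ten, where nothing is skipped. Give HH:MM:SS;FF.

Each 10-minute DF block holds 10 × 60 × 30 − 9 × 2 = 17982 frames. 1729546 ÷ 17982 → 96 full blocks, remainder 3274.
Within the partial block the first minute is 1800 frames and each further minute 1798, so 1 further minute boundary passed. Total skipped labels = 18 × 96 + 2 × 1 = 1730.
Non-drop label index = 1729546 + 1730 = 1731276; at 30 labels/s that is 16:01:49:06, i.e. DF 16:01:49;06.

16:01:49;06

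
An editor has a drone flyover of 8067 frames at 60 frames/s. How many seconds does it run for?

134.45 seconds

Running time = 8067 / (60) = 134.45 s.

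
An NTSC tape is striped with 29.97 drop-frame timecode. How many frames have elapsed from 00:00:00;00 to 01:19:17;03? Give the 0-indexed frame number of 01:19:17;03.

142569

As if non-drop at 30 labels/s: (1 × 3600 + 19 × 60 + 17) × 30 + 3 = 142713.
Minute boundaries passed: 79; those not divisible by 10: 79 − 7 = 72; dropped labels = 2 × 72 = 144.
Actual frame index = 142713 − 144 = 142569.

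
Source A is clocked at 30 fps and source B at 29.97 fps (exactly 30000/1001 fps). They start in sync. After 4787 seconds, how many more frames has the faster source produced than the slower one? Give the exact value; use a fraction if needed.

A emits 30 × 4787 = 143610 frames; B emits 30000/1001 × 4787 = 143610000/1001.
Difference = 143610/1001 frames (≈ 143.4665); B is behind A.

143610/1001 frames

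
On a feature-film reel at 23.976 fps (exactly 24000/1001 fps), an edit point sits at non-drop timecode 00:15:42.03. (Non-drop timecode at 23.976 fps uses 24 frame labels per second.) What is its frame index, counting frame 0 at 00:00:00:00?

22611

Total seconds to the label: (0 × 3600 + 15 × 60 + 42) = 942.
Frame index = 942 × 24 + 3 = 22611.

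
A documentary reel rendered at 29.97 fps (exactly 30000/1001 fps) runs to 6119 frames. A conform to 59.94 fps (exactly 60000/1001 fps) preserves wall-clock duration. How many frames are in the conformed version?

12238 frames

Target frames = source frames × (target rate / source rate) = 6119 × (60000/1001)/(30000/1001) = 6119 × 2 = 12238.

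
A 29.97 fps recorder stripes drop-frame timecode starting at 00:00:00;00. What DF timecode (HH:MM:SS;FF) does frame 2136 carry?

00:01:11;08

Each 10-minute DF block holds 10 × 60 × 30 − 9 × 2 = 17982 frames. 2136 ÷ 17982 → 0 full blocks, remainder 2136.
Within the partial block the first minute is 1800 frames and each further minute 1798, so 1 further minute boundary passed. Total skipped labels = 18 × 0 + 2 × 1 = 2.
Non-drop label index = 2136 + 2 = 2138; at 30 labels/s that is 00:01:11:08, i.e. DF 00:01:11;08.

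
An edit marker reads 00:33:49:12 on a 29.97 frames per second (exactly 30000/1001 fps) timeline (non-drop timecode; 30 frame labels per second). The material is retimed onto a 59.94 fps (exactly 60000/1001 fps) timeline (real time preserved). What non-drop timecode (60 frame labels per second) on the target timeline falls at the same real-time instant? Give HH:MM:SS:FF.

Source frame index: (0×3600 + 33×60 + 49) × 30 + 12 = 60882.
Real time: 60882 / (30000/1001) = 10157147/5000 s.
Target frame: (10157147/5000) × (60000/1001) = 121764.
At 60 labels/s: frame 121764 → 00:33:49:24.

00:33:49:24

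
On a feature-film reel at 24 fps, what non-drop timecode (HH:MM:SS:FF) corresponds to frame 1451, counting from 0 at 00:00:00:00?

1451 ÷ 24 = 60 full seconds, remainder 11 frames.
60 s = 0 h 1 min 0 s.
Timecode: 00:01:00:11.

00:01:00:11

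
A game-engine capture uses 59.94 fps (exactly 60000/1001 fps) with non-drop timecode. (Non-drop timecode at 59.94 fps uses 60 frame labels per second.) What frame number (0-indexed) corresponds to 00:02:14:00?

Total seconds to the label: (0 × 3600 + 2 × 60 + 14) = 134.
Frame index = 134 × 60 + 0 = 8040.

8040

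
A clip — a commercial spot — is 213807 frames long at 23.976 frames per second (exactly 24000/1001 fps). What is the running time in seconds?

8917.533625 seconds

Running time = 213807 / (24000/1001) = 8917.533625 s.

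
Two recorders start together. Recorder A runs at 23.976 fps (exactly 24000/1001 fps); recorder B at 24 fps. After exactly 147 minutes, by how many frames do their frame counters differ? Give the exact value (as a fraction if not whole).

30240/143 frames

147 min = 8820 s.
A emits 24000/1001 × 8820 = 30240000/143 frames; B emits 24 × 8820 = 211680.
Difference = 30240/143 frames (≈ 211.4685); B is ahead of A.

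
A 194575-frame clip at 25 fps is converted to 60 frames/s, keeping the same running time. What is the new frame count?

466980 frames

Target frames = source frames × (target rate / source rate) = 194575 × (60)/(25) = 194575 × 12/5 = 466980.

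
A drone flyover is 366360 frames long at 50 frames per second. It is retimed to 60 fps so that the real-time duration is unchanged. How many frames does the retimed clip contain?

439632 frames

Target frames = source frames × (target rate / source rate) = 366360 × (60)/(50) = 366360 × 6/5 = 439632.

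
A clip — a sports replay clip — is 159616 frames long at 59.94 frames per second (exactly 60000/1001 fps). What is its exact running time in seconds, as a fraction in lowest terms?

4992988/1875 seconds

Running time = 159616 ÷ (60000/1001) = 159616 × 1001/60000 = 4992988/1875 s.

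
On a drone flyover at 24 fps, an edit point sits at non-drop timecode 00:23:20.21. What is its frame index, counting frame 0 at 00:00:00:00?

33621

Total seconds to the label: (0 × 3600 + 23 × 60 + 20) = 1400.
Frame index = 1400 × 24 + 21 = 33621.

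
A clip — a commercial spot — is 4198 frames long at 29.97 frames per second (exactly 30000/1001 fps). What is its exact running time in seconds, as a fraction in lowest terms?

Running time = 4198 ÷ (30000/1001) = 4198 × 1001/30000 = 2101099/15000 s.

2101099/15000 seconds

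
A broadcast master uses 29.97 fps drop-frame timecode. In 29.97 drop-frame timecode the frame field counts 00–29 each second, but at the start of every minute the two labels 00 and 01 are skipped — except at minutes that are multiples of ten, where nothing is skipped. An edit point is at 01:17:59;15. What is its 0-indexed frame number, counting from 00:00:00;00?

140245

As if non-drop at 30 labels/s: (1 × 3600 + 17 × 60 + 59) × 30 + 15 = 140385.
Minute boundaries passed: 77; those not divisible by 10: 77 − 7 = 70; dropped labels = 2 × 70 = 140.
Actual frame index = 140385 − 140 = 140245.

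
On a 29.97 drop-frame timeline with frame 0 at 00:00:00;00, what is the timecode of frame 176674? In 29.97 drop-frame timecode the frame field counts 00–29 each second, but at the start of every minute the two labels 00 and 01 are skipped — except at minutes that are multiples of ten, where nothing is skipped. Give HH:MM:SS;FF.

01:38:15;02

Ten DF minutes hold 17982 frames, so frame 176674 lies in block 9 (frames 161838–179819) with 14836 frames into that block.
The block's first minute is 1800 frames and the rest 1798 each; 14836 frames reaches minute 8, so 9 × 18 + 8 × 2 = 178 labels have been skipped so far.
Adding those back, label number 176674 + 178 = 176852 at 30 labels/s is 5895 s + 2 f = 1 h 38 min 15 s frame 2, i.e. 01:38:15;02.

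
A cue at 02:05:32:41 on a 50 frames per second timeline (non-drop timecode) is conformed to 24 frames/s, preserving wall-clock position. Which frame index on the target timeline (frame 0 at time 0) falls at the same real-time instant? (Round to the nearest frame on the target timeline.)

Source frame index: (2×3600 + 5×60 + 32) × 50 + 41 = 376641.
Real time: 376641 / (50) = 376641/50 s.
Target frame: (376641/50) × (24) = 4519692/25 ≈ 180787.680 → 180788.

frame 180788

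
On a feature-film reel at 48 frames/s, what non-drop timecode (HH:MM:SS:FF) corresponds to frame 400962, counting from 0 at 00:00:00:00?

400962 ÷ 48 = 8353 full seconds, remainder 18 frames.
8353 s = 2 h 19 min 13 s.
Timecode: 02:19:13:18.

02:19:13:18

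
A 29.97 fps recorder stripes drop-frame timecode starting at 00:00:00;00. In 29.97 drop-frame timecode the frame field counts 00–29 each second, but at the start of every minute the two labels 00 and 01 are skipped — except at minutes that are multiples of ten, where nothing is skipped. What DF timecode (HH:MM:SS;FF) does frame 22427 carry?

Ten DF minutes hold 17982 frames, so frame 22427 lies in block 1 (frames 17982–35963) with 4445 frames into that block.
The block's first minute is 1800 frames and the rest 1798 each; 4445 frames reaches minute 2, so 1 × 18 + 2 × 2 = 22 labels have been skipped so far.
Adding those back, label number 22427 + 22 = 22449 at 30 labels/s is 748 s + 9 f = 0 h 12 min 28 s frame 9, i.e. 00:12:28;09.

00:12:28;09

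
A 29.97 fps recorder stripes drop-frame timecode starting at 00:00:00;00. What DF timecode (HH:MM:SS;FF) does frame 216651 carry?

Ten DF minutes hold 17982 frames, so frame 216651 lies in block 12 (frames 215784–233765) with 867 frames into that block.
The block's first minute is 1800 frames and the rest 1798 each; 867 frames reaches minute 0, so 12 × 18 + 0 × 2 = 216 labels have been skipped so far.
Adding those back, label number 216651 + 216 = 216867 at 30 labels/s is 7228 s + 27 f = 2 h 0 min 28 s frame 27, i.e. 02:00:28;27.

02:00:28;27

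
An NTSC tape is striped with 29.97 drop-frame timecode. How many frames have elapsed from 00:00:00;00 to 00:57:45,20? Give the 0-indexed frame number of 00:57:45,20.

As if non-drop at 30 labels/s: (0 × 3600 + 57 × 60 + 45) × 30 + 20 = 103970.
Minute boundaries passed: 57; those not divisible by 10: 57 − 5 = 52; dropped labels = 2 × 52 = 104.
Actual frame index = 103970 − 104 = 103866.

103866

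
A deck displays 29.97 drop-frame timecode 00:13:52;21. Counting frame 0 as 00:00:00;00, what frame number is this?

As if non-drop at 30 labels/s: (0 × 3600 + 13 × 60 + 52) × 30 + 21 = 24981.
Minute boundaries passed: 13; those not divisible by 10: 13 − 1 = 12; dropped labels = 2 × 12 = 24.
Actual frame index = 24981 − 24 = 24957.

24957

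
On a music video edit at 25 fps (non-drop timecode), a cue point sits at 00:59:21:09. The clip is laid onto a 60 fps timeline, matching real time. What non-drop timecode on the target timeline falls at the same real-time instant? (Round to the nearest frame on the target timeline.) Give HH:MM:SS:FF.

00:59:21:22

Source frame index: (0×3600 + 59×60 + 21) × 25 + 9 = 89034.
Real time: 89034 / (25) = 89034/25 s.
Target frame: (89034/25) × (60) = 1068408/5 ≈ 213681.600 → 213682.
At 60 labels/s: frame 213682 → 00:59:21:22.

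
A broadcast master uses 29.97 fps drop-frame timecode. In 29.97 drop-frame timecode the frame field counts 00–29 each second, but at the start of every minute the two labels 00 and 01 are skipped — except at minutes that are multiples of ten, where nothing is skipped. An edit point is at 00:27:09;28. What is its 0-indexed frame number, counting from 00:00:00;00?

48848

Complete 10-minute blocks: 2, each 17982 frames → 35964.
Remaining 7 whole minutes in the current block: 1800 + 6 × 1798 = 12588 frames.
Within the current minute: 9 × 30 + 28 − 2 = 296 (labels ;00/;01 skipped at this minute). Total = 35964 + 12588 + 296 = 48848.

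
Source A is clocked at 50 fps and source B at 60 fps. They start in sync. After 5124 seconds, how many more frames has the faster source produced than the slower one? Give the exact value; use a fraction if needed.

51240 frames

A emits 50 × 5124 = 256200 frames; B emits 60 × 5124 = 307440.
Difference = 51240 frames; B is ahead of A.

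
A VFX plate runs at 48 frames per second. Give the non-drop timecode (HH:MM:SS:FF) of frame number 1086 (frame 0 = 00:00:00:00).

1086 ÷ 48 = 22 full seconds, remainder 30 frames.
22 s = 0 h 0 min 22 s.
Timecode: 00:00:22:30.

00:00:22:30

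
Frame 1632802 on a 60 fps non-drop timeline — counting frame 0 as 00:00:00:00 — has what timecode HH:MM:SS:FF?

07:33:33:22

1632802 ÷ 60 = 27213 full seconds, remainder 22 frames.
27213 s = 7 h 33 min 33 s.
Timecode: 07:33:33:22.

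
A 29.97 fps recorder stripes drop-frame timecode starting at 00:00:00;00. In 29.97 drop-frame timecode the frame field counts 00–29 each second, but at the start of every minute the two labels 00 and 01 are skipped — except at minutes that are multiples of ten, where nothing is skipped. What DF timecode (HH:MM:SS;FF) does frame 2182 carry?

Each 10-minute DF block holds 10 × 60 × 30 − 9 × 2 = 17982 frames. 2182 ÷ 17982 → 0 full blocks, remainder 2182.
Within the partial block the first minute is 1800 frames and each further minute 1798, so 1 further minute boundary passed. Total skipped labels = 18 × 0 + 2 × 1 = 2.
Non-drop label index = 2182 + 2 = 2184; at 30 labels/s that is 00:01:12:24, i.e. DF 00:01:12;24.

00:01:12;24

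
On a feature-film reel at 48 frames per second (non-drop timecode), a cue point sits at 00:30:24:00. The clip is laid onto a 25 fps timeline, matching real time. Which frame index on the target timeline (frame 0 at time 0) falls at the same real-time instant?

Source frame index: (0×3600 + 30×60 + 24) × 48 + 0 = 87552.
Real time: 87552 / (48) = 1824 s.
Target frame: (1824) × (25) = 45600.

frame 45600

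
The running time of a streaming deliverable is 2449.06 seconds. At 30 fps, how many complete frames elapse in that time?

Frames = 2449.06 × 30 = 367359/5 ≈ 73471.8000.
Complete frames: 73471.

73471 frames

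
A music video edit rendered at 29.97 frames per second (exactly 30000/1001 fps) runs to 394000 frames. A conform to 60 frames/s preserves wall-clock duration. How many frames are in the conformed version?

788788 frames

Target frames = source frames × (target rate / source rate) = 394000 × (60)/(30000/1001) = 394000 × 1001/500 = 788788.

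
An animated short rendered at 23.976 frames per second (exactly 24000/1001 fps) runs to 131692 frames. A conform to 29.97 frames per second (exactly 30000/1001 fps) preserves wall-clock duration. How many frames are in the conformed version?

164615 frames

Target frames = source frames × (target rate / source rate) = 131692 × (30000/1001)/(24000/1001) = 131692 × 5/4 = 164615.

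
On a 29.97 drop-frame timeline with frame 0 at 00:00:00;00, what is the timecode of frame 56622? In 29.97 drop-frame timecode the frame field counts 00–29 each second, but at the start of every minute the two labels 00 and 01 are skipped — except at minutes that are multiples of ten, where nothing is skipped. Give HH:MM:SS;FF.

Ten DF minutes hold 17982 frames, so frame 56622 lies in block 3 (frames 53946–71927) with 2676 frames into that block.
The block's first minute is 1800 frames and the rest 1798 each; 2676 frames reaches minute 1, so 3 × 18 + 1 × 2 = 56 labels have been skipped so far.
Adding those back, label number 56622 + 56 = 56678 at 30 labels/s is 1889 s + 8 f = 0 h 31 min 29 s frame 8, i.e. 00:31:29;08.

00:31:29;08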